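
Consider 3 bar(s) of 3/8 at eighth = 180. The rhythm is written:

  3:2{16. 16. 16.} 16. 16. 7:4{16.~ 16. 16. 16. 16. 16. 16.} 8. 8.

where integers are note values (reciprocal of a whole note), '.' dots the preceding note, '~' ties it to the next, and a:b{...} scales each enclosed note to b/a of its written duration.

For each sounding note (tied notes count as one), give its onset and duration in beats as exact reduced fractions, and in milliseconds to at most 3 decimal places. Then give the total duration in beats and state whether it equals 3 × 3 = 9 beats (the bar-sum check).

1) 0.0ms=0b +166.667ms=1/2b
2) 166.667ms=1/2b +166.667ms=1/2b
3) 333.333ms=1b +166.667ms=1/2b
4) 500.0ms=3/2b +250.0ms=3/4b
5) 750.0ms=9/4b +250.0ms=3/4b
6) 1000.0ms=3b +285.714ms=6/7b
7) 1285.714ms=27/7b +142.857ms=3/7b
8) 1428.571ms=30/7b +142.857ms=3/7b
9) 1571.429ms=33/7b +142.857ms=3/7b
10) 1714.286ms=36/7b +142.857ms=3/7b
11) 1857.143ms=39/7b +142.857ms=3/7b
12) 2000.0ms=6b +500.0ms=3/2b
13) 2500.0ms=15/2b +500.0ms=3/2b
Σ=9b of 9 (180bpm 3/8) — PASS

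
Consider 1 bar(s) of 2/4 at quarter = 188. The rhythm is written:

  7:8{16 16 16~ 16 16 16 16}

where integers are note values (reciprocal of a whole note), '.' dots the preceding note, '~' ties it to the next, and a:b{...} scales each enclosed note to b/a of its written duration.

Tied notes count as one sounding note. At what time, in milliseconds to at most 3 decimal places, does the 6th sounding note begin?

1. 0.0ms @ 0 + 91.185ms (2/7)
2. 91.185ms @ 2/7 + 91.185ms (2/7)
3. 182.371ms @ 4/7 + 182.371ms (4/7)
4. 364.742ms @ 8/7 + 91.185ms (2/7)
5. 455.927ms @ 10/7 + 91.185ms (2/7)
6. 547.112ms @ 12/7 + 91.185ms (2/7)

note 6 onset = 12/7b = 547.112ms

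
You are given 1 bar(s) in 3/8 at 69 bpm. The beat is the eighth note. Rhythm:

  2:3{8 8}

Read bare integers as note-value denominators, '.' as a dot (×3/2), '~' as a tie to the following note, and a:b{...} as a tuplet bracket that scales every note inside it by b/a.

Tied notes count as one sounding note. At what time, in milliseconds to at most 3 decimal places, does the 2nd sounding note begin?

note 2 onset = 3/2b = 1304.348ms

1. 0.0ms @ 0 + 1304.348ms (3/2)
2. 1304.348ms @ 3/2 + 1304.348ms (3/2)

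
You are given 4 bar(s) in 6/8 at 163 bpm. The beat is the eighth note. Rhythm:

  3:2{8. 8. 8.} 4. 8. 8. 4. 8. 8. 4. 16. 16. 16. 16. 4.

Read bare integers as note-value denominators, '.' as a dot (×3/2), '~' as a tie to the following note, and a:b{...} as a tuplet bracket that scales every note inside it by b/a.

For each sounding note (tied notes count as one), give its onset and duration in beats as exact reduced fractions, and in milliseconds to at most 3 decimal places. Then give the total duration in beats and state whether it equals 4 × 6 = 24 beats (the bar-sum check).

1) 0.0ms=0b +368.098ms=1b
2) 368.098ms=1b +368.098ms=1b
3) 736.196ms=2b +368.098ms=1b
4) 1104.294ms=3b +1104.294ms=3b
5) 2208.589ms=6b +552.147ms=3/2b
6) 2760.736ms=15/2b +552.147ms=3/2b
7) 3312.883ms=9b +1104.294ms=3b
8) 4417.178ms=12b +552.147ms=3/2b
9) 4969.325ms=27/2b +552.147ms=3/2b
10) 5521.472ms=15b +1104.294ms=3b
11) 6625.767ms=18b +276.074ms=3/4b
12) 6901.84ms=75/4b +276.074ms=3/4b
13) 7177.914ms=39/2b +276.074ms=3/4b
14) 7453.988ms=81/4b +276.074ms=3/4b
15) 7730.061ms=21b +1104.294ms=3b
Σ=24b of 24 (163bpm 6/8) — PASS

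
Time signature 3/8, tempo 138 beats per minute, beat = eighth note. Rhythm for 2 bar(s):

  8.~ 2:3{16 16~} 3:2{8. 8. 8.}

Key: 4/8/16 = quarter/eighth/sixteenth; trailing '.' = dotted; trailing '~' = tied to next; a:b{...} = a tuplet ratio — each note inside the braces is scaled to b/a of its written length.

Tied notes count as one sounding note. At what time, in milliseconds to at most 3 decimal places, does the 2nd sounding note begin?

note 2 onset = 9/4b = 978.261ms

1. 0.0ms @ 0 + 978.261ms (9/4)
2. 978.261ms @ 9/4 + 760.87ms (7/4)
3. 1739.13ms @ 4 + 434.783ms (1)
4. 2173.913ms @ 5 + 434.783ms (1)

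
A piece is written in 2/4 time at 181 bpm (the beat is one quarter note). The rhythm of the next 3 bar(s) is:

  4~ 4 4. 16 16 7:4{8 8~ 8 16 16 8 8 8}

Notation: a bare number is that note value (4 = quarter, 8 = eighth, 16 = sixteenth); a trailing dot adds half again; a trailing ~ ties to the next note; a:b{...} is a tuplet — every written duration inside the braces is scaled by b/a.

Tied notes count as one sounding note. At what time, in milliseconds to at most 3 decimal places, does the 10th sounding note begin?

1. 0.0ms @ 0 + 662.983ms (2)
2. 662.983ms @ 2 + 497.238ms (3/2)
3. 1160.221ms @ 7/2 + 82.873ms (1/4)
4. 1243.094ms @ 15/4 + 82.873ms (1/4)
5. 1325.967ms @ 4 + 94.712ms (2/7)
6. 1420.679ms @ 30/7 + 189.424ms (4/7)
7. 1610.103ms @ 34/7 + 47.356ms (1/7)
8. 1657.459ms @ 5 + 47.356ms (1/7)
9. 1704.815ms @ 36/7 + 94.712ms (2/7)
10. 1799.526ms @ 38/7 + 94.712ms (2/7)
11. 1894.238ms @ 40/7 + 94.712ms (2/7)

note 10 onset = 38/7b = 1799.526ms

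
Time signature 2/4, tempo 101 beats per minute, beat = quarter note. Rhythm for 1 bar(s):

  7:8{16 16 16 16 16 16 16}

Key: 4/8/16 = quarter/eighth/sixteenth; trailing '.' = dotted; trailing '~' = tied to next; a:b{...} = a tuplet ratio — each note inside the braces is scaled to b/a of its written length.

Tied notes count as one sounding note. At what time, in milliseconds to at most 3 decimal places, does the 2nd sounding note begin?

1. 0.0ms @ 0 + 169.731ms (2/7)
2. 169.731ms @ 2/7 + 169.731ms (2/7)
3. 339.463ms @ 4/7 + 169.731ms (2/7)
4. 509.194ms @ 6/7 + 169.731ms (2/7)
5. 678.925ms @ 8/7 + 169.731ms (2/7)
6. 848.656ms @ 10/7 + 169.731ms (2/7)
7. 1018.388ms @ 12/7 + 169.731ms (2/7)

note 2 onset = 2/7b = 169.731ms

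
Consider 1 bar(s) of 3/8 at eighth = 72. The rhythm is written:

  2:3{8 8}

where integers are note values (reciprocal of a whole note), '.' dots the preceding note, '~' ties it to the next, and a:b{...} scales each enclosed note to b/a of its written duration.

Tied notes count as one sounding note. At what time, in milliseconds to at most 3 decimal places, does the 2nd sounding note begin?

note 2 onset = 3/2b = 1250.0ms

1. 0.0ms @ 0 + 1250.0ms (3/2)
2. 1250.0ms @ 3/2 + 1250.0ms (3/2)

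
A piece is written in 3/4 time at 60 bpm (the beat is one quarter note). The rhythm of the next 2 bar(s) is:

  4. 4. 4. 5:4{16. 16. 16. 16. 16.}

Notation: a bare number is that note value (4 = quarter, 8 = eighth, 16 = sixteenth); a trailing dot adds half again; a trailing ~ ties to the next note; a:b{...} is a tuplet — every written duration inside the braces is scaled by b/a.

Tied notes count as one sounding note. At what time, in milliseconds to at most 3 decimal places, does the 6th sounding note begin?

note 6 onset = 51/10b = 5100.0ms

1. 0.0ms @ 0 + 1500.0ms (3/2)
2. 1500.0ms @ 3/2 + 1500.0ms (3/2)
3. 3000.0ms @ 3 + 1500.0ms (3/2)
4. 4500.0ms @ 9/2 + 300.0ms (3/10)
5. 4800.0ms @ 24/5 + 300.0ms (3/10)
6. 5100.0ms @ 51/10 + 300.0ms (3/10)
7. 5400.0ms @ 27/5 + 300.0ms (3/10)
8. 5700.0ms @ 57/10 + 300.0ms (3/10)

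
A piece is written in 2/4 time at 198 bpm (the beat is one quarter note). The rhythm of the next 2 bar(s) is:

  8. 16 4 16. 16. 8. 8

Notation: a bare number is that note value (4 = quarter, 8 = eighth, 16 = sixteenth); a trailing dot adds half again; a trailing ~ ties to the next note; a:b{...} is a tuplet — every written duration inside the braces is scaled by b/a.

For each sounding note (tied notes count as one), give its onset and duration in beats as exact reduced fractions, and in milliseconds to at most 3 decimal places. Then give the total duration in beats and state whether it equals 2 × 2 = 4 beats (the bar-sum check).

1) 0.0ms=0b +227.273ms=3/4b
2) 227.273ms=3/4b +75.758ms=1/4b
3) 303.03ms=1b +303.03ms=1b
4) 606.061ms=2b +113.636ms=3/8b
5) 719.697ms=19/8b +113.636ms=3/8b
6) 833.333ms=11/4b +227.273ms=3/4b
7) 1060.606ms=7/2b +151.515ms=1/2b
Σ=4b of 4 (198bpm 2/4) — PASS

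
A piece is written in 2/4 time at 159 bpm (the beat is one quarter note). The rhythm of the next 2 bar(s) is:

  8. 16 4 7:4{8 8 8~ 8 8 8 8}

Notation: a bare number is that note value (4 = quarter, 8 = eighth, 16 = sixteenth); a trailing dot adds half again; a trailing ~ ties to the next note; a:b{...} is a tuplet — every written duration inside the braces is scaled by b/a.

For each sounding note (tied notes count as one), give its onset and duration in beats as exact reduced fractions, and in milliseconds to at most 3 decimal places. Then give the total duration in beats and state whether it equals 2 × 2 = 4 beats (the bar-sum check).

1) 0.0ms=0b +283.019ms=3/4b
2) 283.019ms=3/4b +94.34ms=1/4b
3) 377.358ms=1b +377.358ms=1b
4) 754.717ms=2b +107.817ms=2/7b
5) 862.534ms=16/7b +107.817ms=2/7b
6) 970.35ms=18/7b +215.633ms=4/7b
7) 1185.984ms=22/7b +107.817ms=2/7b
8) 1293.801ms=24/7b +107.817ms=2/7b
9) 1401.617ms=26/7b +107.817ms=2/7b
Σ=4b of 4 (159bpm 2/4) — PASS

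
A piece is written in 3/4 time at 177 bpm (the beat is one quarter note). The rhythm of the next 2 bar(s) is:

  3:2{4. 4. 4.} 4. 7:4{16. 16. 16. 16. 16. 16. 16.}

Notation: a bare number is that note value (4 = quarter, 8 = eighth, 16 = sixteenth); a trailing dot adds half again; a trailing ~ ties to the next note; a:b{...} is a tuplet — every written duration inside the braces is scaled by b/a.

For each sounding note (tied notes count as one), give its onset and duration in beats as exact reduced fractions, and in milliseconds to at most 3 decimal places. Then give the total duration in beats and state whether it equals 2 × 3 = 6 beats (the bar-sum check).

1) 0.0ms=0b +338.983ms=1b
2) 338.983ms=1b +338.983ms=1b
3) 677.966ms=2b +338.983ms=1b
4) 1016.949ms=3b +508.475ms=3/2b
5) 1525.424ms=9/2b +72.639ms=3/14b
6) 1598.063ms=33/7b +72.639ms=3/14b
7) 1670.702ms=69/14b +72.639ms=3/14b
8) 1743.341ms=36/7b +72.639ms=3/14b
9) 1815.981ms=75/14b +72.639ms=3/14b
10) 1888.62ms=39/7b +72.639ms=3/14b
11) 1961.259ms=81/14b +72.639ms=3/14b
Σ=6b of 6 (177bpm 3/4) — PASS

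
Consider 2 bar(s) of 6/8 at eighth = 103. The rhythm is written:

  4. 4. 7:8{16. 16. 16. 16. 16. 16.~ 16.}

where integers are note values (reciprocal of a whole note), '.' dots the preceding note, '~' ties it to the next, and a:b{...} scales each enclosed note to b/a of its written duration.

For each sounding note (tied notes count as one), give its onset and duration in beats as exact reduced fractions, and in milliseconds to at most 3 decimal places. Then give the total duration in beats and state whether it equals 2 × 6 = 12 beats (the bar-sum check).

1) 0.0ms=0b +1747.573ms=3b
2) 1747.573ms=3b +1747.573ms=3b
3) 3495.146ms=6b +499.307ms=6/7b
4) 3994.452ms=48/7b +499.307ms=6/7b
5) 4493.759ms=54/7b +499.307ms=6/7b
6) 4993.065ms=60/7b +499.307ms=6/7b
7) 5492.372ms=66/7b +499.307ms=6/7b
8) 5991.678ms=72/7b +998.613ms=12/7b
Σ=12b of 12 (103bpm 6/8) — PASS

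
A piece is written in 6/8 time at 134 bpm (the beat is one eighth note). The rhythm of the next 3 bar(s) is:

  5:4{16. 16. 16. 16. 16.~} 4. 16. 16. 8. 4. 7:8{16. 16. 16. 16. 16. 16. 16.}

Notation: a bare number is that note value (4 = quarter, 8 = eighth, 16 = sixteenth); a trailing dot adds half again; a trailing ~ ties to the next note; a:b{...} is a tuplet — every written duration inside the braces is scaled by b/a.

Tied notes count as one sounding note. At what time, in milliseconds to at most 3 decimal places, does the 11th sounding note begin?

note 11 onset = 90/7b = 5756.93ms

1. 0.0ms @ 0 + 268.657ms (3/5)
2. 268.657ms @ 3/5 + 268.657ms (3/5)
3. 537.313ms @ 6/5 + 268.657ms (3/5)
4. 805.97ms @ 9/5 + 268.657ms (3/5)
5. 1074.627ms @ 12/5 + 1611.94ms (18/5)
6. 2686.567ms @ 6 + 335.821ms (3/4)
7. 3022.388ms @ 27/4 + 335.821ms (3/4)
8. 3358.209ms @ 15/2 + 671.642ms (3/2)
9. 4029.851ms @ 9 + 1343.284ms (3)
10. 5373.134ms @ 12 + 383.795ms (6/7)
11. 5756.93ms @ 90/7 + 383.795ms (6/7)
12. 6140.725ms @ 96/7 + 383.795ms (6/7)
13. 6524.52ms @ 102/7 + 383.795ms (6/7)
14. 6908.316ms @ 108/7 + 383.795ms (6/7)
15. 7292.111ms @ 114/7 + 383.795ms (6/7)
16. 7675.906ms @ 120/7 + 383.795ms (6/7)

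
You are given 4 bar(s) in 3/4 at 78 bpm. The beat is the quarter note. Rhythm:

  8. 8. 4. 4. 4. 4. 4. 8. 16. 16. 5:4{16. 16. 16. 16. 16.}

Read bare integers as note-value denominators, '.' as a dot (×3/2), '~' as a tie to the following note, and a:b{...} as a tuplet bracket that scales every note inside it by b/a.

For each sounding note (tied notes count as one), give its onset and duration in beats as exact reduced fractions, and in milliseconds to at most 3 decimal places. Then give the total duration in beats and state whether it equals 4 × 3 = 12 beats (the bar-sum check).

1) 0.0ms=0b +576.923ms=3/4b
2) 576.923ms=3/4b +576.923ms=3/4b
3) 1153.846ms=3/2b +1153.846ms=3/2b
4) 2307.692ms=3b +1153.846ms=3/2b
5) 3461.538ms=9/2b +1153.846ms=3/2b
6) 4615.385ms=6b +1153.846ms=3/2b
7) 5769.231ms=15/2b +1153.846ms=3/2b
8) 6923.077ms=9b +576.923ms=3/4b
9) 7500.0ms=39/4b +288.462ms=3/8b
10) 7788.462ms=81/8b +288.462ms=3/8b
11) 8076.923ms=21/2b +230.769ms=3/10b
12) 8307.692ms=54/5b +230.769ms=3/10b
13) 8538.462ms=111/10b +230.769ms=3/10b
14) 8769.231ms=57/5b +230.769ms=3/10b
15) 9000.0ms=117/10b +230.769ms=3/10b
Σ=12b of 12 (78bpm 3/4) — PASS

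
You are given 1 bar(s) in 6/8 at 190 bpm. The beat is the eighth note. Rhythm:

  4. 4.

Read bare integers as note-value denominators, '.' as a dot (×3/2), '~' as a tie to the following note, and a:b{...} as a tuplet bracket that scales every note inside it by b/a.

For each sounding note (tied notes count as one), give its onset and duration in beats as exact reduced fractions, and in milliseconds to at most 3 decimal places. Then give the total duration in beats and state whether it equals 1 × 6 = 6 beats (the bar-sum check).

1) 0.0ms=0b +947.368ms=3b
2) 947.368ms=3b +947.368ms=3b
Σ=6b of 6 (190bpm 6/8) — PASS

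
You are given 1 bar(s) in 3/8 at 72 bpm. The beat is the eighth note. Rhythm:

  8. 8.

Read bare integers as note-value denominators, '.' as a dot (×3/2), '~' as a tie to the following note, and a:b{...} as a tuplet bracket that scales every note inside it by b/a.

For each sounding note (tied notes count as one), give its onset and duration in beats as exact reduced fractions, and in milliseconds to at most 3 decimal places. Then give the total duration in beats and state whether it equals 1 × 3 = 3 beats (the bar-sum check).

1) 0.0ms=0b +1250.0ms=3/2b
2) 1250.0ms=3/2b +1250.0ms=3/2b
Σ=3b of 3 (72bpm 3/8) — PASS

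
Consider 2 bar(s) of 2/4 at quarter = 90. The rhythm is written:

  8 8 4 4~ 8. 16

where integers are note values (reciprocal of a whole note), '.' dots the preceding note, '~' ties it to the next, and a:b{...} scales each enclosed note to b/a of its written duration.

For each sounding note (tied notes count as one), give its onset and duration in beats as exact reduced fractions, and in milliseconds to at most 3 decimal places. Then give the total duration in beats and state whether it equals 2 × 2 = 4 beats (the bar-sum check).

1) 0.0ms=0b +333.333ms=1/2b
2) 333.333ms=1/2b +333.333ms=1/2b
3) 666.667ms=1b +666.667ms=1b
4) 1333.333ms=2b +1166.667ms=7/4b
5) 2500.0ms=15/4b +166.667ms=1/4b
Σ=4b of 4 (90bpm 2/4) — PASS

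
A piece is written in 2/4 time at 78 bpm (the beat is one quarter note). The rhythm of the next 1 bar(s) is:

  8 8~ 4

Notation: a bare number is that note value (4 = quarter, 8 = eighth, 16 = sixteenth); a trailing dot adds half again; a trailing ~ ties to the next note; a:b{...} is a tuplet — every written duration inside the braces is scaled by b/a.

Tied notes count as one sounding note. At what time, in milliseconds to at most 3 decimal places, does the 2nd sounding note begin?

note 2 onset = 1/2b = 384.615ms

1. 0.0ms @ 0 + 384.615ms (1/2)
2. 384.615ms @ 1/2 + 1153.846ms (3/2)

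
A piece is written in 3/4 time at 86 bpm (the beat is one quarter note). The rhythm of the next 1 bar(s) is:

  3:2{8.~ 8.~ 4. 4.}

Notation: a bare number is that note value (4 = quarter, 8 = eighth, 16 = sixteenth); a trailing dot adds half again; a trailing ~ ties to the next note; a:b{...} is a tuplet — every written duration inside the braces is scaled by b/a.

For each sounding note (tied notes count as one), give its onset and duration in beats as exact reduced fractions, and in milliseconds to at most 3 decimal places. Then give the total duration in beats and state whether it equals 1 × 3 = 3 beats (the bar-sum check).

1) 0.0ms=0b +1395.349ms=2b
2) 1395.349ms=2b +697.674ms=1b
Σ=3b of 3 (86bpm 3/4) — PASS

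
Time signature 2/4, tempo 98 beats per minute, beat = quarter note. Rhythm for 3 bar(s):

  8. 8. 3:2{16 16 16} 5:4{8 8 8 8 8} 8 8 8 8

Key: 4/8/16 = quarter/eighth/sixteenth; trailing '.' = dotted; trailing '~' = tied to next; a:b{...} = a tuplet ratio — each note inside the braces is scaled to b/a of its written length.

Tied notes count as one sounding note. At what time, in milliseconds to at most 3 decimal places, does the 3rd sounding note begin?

1. 0.0ms @ 0 + 459.184ms (3/4)
2. 459.184ms @ 3/4 + 459.184ms (3/4)
3. 918.367ms @ 3/2 + 102.041ms (1/6)
4. 1020.408ms @ 5/3 + 102.041ms (1/6)
5. 1122.449ms @ 11/6 + 102.041ms (1/6)
6. 1224.49ms @ 2 + 244.898ms (2/5)
7. 1469.388ms @ 12/5 + 244.898ms (2/5)
8. 1714.286ms @ 14/5 + 244.898ms (2/5)
9. 1959.184ms @ 16/5 + 244.898ms (2/5)
10. 2204.082ms @ 18/5 + 244.898ms (2/5)
11. 2448.98ms @ 4 + 306.122ms (1/2)
12. 2755.102ms @ 9/2 + 306.122ms (1/2)
13. 3061.224ms @ 5 + 306.122ms (1/2)
14. 3367.347ms @ 11/2 + 306.122ms (1/2)

note 3 onset = 3/2b = 918.367ms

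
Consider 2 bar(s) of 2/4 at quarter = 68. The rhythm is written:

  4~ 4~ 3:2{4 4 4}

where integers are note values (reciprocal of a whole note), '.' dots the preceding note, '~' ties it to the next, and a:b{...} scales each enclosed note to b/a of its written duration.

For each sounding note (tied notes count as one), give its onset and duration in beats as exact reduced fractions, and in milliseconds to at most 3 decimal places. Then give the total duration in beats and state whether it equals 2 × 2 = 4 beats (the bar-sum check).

1) 0.0ms=0b +2352.941ms=8/3b
2) 2352.941ms=8/3b +588.235ms=2/3b
3) 2941.176ms=10/3b +588.235ms=2/3b
Σ=4b of 4 (68bpm 2/4) — PASS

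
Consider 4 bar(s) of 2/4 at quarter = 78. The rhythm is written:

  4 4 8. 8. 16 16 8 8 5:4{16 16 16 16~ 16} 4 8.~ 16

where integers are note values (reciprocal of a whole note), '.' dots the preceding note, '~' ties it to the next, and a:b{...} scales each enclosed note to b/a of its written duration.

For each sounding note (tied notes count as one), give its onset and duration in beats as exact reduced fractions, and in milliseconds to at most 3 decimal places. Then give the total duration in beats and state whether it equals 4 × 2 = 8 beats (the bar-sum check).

1) 0.0ms=0b +769.231ms=1b
2) 769.231ms=1b +769.231ms=1b
3) 1538.462ms=2b +576.923ms=3/4b
4) 2115.385ms=11/4b +576.923ms=3/4b
5) 2692.308ms=7/2b +192.308ms=1/4b
6) 2884.615ms=15/4b +192.308ms=1/4b
7) 3076.923ms=4b +384.615ms=1/2b
8) 3461.538ms=9/2b +384.615ms=1/2b
9) 3846.154ms=5b +153.846ms=1/5b
10) 4000.0ms=26/5b +153.846ms=1/5b
11) 4153.846ms=27/5b +153.846ms=1/5b
12) 4307.692ms=28/5b +307.692ms=2/5b
13) 4615.385ms=6b +769.231ms=1b
14) 5384.615ms=7b +769.231ms=1b
Σ=8b of 8 (78bpm 2/4) — PASS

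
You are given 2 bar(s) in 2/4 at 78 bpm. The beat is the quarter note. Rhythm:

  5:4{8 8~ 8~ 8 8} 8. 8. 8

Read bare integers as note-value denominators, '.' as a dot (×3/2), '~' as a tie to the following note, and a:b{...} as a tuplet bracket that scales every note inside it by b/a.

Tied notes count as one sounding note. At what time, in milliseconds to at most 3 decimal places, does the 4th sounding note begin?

note 4 onset = 2b = 1538.462ms

1. 0.0ms @ 0 + 307.692ms (2/5)
2. 307.692ms @ 2/5 + 923.077ms (6/5)
3. 1230.769ms @ 8/5 + 307.692ms (2/5)
4. 1538.462ms @ 2 + 576.923ms (3/4)
5. 2115.385ms @ 11/4 + 576.923ms (3/4)
6. 2692.308ms @ 7/2 + 384.615ms (1/2)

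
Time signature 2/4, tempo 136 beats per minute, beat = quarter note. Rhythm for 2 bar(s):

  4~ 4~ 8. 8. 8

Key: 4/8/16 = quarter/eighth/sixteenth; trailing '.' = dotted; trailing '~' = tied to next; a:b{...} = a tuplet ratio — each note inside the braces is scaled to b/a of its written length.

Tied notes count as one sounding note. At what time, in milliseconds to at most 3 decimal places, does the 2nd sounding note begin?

1. 0.0ms @ 0 + 1213.235ms (11/4)
2. 1213.235ms @ 11/4 + 330.882ms (3/4)
3. 1544.118ms @ 7/2 + 220.588ms (1/2)

note 2 onset = 11/4b = 1213.235ms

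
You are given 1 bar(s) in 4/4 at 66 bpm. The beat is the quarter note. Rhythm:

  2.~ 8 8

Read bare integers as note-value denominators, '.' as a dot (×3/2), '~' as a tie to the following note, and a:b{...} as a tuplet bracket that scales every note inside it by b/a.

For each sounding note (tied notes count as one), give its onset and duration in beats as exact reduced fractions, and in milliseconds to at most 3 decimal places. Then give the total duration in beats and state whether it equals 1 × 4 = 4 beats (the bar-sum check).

1) 0.0ms=0b +3181.818ms=7/2b
2) 3181.818ms=7/2b +454.545ms=1/2b
Σ=4b of 4 (66bpm 4/4) — PASS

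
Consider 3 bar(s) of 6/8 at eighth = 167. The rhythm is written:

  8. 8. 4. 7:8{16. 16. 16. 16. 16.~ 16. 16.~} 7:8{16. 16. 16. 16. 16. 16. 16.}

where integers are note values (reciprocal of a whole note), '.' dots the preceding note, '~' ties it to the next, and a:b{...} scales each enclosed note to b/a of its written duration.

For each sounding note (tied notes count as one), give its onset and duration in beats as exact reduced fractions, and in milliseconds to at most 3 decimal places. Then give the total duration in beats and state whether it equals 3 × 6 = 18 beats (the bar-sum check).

1) 0.0ms=0b +538.922ms=3/2b
2) 538.922ms=3/2b +538.922ms=3/2b
3) 1077.844ms=3b +1077.844ms=3b
4) 2155.689ms=6b +307.956ms=6/7b
5) 2463.644ms=48/7b +307.956ms=6/7b
6) 2771.6ms=54/7b +307.956ms=6/7b
7) 3079.555ms=60/7b +307.956ms=6/7b
8) 3387.511ms=66/7b +615.911ms=12/7b
9) 4003.422ms=78/7b +615.911ms=12/7b
10) 4619.333ms=90/7b +307.956ms=6/7b
11) 4927.288ms=96/7b +307.956ms=6/7b
12) 5235.244ms=102/7b +307.956ms=6/7b
13) 5543.199ms=108/7b +307.956ms=6/7b
14) 5851.155ms=114/7b +307.956ms=6/7b
15) 6159.11ms=120/7b +307.956ms=6/7b
Σ=18b of 18 (167bpm 6/8) — PASS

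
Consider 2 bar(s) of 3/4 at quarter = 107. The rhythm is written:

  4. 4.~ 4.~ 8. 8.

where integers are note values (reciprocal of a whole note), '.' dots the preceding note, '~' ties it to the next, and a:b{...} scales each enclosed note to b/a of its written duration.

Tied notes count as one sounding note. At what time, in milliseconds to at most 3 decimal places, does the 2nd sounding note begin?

note 2 onset = 3/2b = 841.121ms

1. 0.0ms @ 0 + 841.121ms (3/2)
2. 841.121ms @ 3/2 + 2102.804ms (15/4)
3. 2943.925ms @ 21/4 + 420.561ms (3/4)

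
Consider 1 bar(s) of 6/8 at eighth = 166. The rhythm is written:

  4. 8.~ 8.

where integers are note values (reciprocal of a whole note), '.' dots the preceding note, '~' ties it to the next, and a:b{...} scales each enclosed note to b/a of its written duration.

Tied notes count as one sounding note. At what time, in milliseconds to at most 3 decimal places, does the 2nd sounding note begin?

1. 0.0ms @ 0 + 1084.337ms (3)
2. 1084.337ms @ 3 + 1084.337ms (3)

note 2 onset = 3b = 1084.337ms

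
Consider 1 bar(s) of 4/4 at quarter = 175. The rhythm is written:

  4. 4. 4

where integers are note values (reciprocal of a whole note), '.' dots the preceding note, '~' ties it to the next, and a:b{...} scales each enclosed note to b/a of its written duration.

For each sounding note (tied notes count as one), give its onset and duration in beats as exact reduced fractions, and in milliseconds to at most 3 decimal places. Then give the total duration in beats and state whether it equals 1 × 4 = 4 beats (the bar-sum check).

1) 0.0ms=0b +514.286ms=3/2b
2) 514.286ms=3/2b +514.286ms=3/2b
3) 1028.571ms=3b +342.857ms=1b
Σ=4b of 4 (175bpm 4/4) — PASS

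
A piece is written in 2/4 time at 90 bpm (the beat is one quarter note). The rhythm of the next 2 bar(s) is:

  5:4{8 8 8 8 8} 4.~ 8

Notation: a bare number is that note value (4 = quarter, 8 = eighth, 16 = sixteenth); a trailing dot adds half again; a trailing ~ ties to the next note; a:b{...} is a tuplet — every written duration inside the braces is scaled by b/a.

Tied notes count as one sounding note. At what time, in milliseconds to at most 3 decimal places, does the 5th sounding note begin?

1. 0.0ms @ 0 + 266.667ms (2/5)
2. 266.667ms @ 2/5 + 266.667ms (2/5)
3. 533.333ms @ 4/5 + 266.667ms (2/5)
4. 800.0ms @ 6/5 + 266.667ms (2/5)
5. 1066.667ms @ 8/5 + 266.667ms (2/5)
6. 1333.333ms @ 2 + 1333.333ms (2)

note 5 onset = 8/5b = 1066.667ms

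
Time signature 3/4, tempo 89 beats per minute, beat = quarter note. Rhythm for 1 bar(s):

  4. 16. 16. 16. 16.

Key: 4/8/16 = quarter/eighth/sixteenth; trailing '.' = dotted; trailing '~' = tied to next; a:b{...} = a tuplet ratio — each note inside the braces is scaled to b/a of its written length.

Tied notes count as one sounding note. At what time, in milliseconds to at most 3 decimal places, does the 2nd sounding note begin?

note 2 onset = 3/2b = 1011.236ms

1. 0.0ms @ 0 + 1011.236ms (3/2)
2. 1011.236ms @ 3/2 + 252.809ms (3/8)
3. 1264.045ms @ 15/8 + 252.809ms (3/8)
4. 1516.854ms @ 9/4 + 252.809ms (3/8)
5. 1769.663ms @ 21/8 + 252.809ms (3/8)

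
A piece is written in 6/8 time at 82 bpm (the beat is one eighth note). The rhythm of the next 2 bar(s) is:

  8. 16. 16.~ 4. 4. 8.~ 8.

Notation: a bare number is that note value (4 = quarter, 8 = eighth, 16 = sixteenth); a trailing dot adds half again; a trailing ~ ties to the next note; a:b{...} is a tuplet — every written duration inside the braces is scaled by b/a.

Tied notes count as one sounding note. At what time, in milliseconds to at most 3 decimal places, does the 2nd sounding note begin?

1. 0.0ms @ 0 + 1097.561ms (3/2)
2. 1097.561ms @ 3/2 + 548.78ms (3/4)
3. 1646.341ms @ 9/4 + 2743.902ms (15/4)
4. 4390.244ms @ 6 + 2195.122ms (3)
5. 6585.366ms @ 9 + 2195.122ms (3)

note 2 onset = 3/2b = 1097.561ms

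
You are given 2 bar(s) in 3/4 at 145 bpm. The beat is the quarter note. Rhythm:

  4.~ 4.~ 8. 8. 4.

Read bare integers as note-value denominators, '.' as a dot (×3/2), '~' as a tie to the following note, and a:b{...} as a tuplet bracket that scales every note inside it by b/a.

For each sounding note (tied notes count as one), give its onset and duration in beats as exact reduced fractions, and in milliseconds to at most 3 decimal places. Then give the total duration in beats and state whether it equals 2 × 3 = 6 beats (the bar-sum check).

1) 0.0ms=0b +1551.724ms=15/4b
2) 1551.724ms=15/4b +310.345ms=3/4b
3) 1862.069ms=9/2b +620.69ms=3/2b
Σ=6b of 6 (145bpm 3/4) — PASS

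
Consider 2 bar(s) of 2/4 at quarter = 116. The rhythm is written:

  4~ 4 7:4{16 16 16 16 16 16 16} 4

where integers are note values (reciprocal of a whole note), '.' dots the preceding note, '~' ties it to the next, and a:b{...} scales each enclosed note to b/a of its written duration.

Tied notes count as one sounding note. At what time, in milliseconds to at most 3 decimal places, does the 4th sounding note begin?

note 4 onset = 16/7b = 1182.266ms

1. 0.0ms @ 0 + 1034.483ms (2)
2. 1034.483ms @ 2 + 73.892ms (1/7)
3. 1108.374ms @ 15/7 + 73.892ms (1/7)
4. 1182.266ms @ 16/7 + 73.892ms (1/7)
5. 1256.158ms @ 17/7 + 73.892ms (1/7)
6. 1330.049ms @ 18/7 + 73.892ms (1/7)
7. 1403.941ms @ 19/7 + 73.892ms (1/7)
8. 1477.833ms @ 20/7 + 73.892ms (1/7)
9. 1551.724ms @ 3 + 517.241ms (1)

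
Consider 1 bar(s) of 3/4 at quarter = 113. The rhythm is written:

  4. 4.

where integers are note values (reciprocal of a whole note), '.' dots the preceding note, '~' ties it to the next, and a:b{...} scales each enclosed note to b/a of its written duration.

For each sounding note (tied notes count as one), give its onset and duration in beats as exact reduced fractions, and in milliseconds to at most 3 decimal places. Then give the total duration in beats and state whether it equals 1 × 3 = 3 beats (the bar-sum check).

1) 0.0ms=0b +796.46ms=3/2b
2) 796.46ms=3/2b +796.46ms=3/2b
Σ=3b of 3 (113bpm 3/4) — PASS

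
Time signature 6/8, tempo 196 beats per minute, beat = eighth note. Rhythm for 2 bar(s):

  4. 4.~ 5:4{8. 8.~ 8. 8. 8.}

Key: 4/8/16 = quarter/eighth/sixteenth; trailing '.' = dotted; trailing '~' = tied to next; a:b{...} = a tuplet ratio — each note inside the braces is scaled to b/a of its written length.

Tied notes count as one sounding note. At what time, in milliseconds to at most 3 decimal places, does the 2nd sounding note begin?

note 2 onset = 3b = 918.367ms

1. 0.0ms @ 0 + 918.367ms (3)
2. 918.367ms @ 3 + 1285.714ms (21/5)
3. 2204.082ms @ 36/5 + 734.694ms (12/5)
4. 2938.776ms @ 48/5 + 367.347ms (6/5)
5. 3306.122ms @ 54/5 + 367.347ms (6/5)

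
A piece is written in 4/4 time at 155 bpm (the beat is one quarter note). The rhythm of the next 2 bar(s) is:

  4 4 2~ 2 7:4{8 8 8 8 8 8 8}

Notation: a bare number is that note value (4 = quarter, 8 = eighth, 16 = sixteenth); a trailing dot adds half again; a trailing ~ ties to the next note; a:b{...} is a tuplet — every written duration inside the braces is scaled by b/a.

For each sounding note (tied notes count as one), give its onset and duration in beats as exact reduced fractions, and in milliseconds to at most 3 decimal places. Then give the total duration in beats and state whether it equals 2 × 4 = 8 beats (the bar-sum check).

1) 0.0ms=0b +387.097ms=1b
2) 387.097ms=1b +387.097ms=1b
3) 774.194ms=2b +1548.387ms=4b
4) 2322.581ms=6b +110.599ms=2/7b
5) 2433.18ms=44/7b +110.599ms=2/7b
6) 2543.779ms=46/7b +110.599ms=2/7b
7) 2654.378ms=48/7b +110.599ms=2/7b
8) 2764.977ms=50/7b +110.599ms=2/7b
9) 2875.576ms=52/7b +110.599ms=2/7b
10) 2986.175ms=54/7b +110.599ms=2/7b
Σ=8b of 8 (155bpm 4/4) — PASS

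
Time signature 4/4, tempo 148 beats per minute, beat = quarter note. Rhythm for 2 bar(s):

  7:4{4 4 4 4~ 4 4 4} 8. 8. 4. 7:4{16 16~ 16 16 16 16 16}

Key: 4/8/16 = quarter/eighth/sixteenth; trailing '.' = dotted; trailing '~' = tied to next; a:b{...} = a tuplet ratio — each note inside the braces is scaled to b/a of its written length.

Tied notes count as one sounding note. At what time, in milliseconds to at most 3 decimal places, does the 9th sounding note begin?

1. 0.0ms @ 0 + 231.66ms (4/7)
2. 231.66ms @ 4/7 + 231.66ms (4/7)
3. 463.32ms @ 8/7 + 231.66ms (4/7)
4. 694.981ms @ 12/7 + 463.32ms (8/7)
5. 1158.301ms @ 20/7 + 231.66ms (4/7)
6. 1389.961ms @ 24/7 + 231.66ms (4/7)
7. 1621.622ms @ 4 + 304.054ms (3/4)
8. 1925.676ms @ 19/4 + 304.054ms (3/4)
9. 2229.73ms @ 11/2 + 608.108ms (3/2)
10. 2837.838ms @ 7 + 57.915ms (1/7)
11. 2895.753ms @ 50/7 + 115.83ms (2/7)
12. 3011.583ms @ 52/7 + 57.915ms (1/7)
13. 3069.498ms @ 53/7 + 57.915ms (1/7)
14. 3127.413ms @ 54/7 + 57.915ms (1/7)
15. 3185.328ms @ 55/7 + 57.915ms (1/7)

note 9 onset = 11/2b = 2229.73ms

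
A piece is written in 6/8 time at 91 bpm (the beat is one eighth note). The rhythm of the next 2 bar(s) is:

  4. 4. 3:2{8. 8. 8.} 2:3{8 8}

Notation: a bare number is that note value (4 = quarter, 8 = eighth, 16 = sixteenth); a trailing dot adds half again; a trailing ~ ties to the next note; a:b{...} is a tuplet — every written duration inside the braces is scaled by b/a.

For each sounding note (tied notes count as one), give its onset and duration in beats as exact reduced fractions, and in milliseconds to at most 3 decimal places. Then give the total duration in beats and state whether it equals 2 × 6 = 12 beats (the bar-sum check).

1) 0.0ms=0b +1978.022ms=3b
2) 1978.022ms=3b +1978.022ms=3b
3) 3956.044ms=6b +659.341ms=1b
4) 4615.385ms=7b +659.341ms=1b
5) 5274.725ms=8b +659.341ms=1b
6) 5934.066ms=9b +989.011ms=3/2b
7) 6923.077ms=21/2b +989.011ms=3/2b
Σ=12b of 12 (91bpm 6/8) — PASS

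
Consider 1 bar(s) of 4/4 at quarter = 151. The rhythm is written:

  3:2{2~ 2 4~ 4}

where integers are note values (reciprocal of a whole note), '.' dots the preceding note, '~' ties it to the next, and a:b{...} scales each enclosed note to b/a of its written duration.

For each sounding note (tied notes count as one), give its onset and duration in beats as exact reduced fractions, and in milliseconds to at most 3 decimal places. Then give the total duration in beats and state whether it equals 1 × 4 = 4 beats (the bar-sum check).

1) 0.0ms=0b +1059.603ms=8/3b
2) 1059.603ms=8/3b +529.801ms=4/3b
Σ=4b of 4 (151bpm 4/4) — PASS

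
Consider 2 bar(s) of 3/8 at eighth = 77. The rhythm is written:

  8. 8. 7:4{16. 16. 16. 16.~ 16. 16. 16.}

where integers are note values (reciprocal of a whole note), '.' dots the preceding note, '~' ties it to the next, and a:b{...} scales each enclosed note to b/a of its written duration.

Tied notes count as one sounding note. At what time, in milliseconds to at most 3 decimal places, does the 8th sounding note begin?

1. 0.0ms @ 0 + 1168.831ms (3/2)
2. 1168.831ms @ 3/2 + 1168.831ms (3/2)
3. 2337.662ms @ 3 + 333.952ms (3/7)
4. 2671.614ms @ 24/7 + 333.952ms (3/7)
5. 3005.566ms @ 27/7 + 333.952ms (3/7)
6. 3339.518ms @ 30/7 + 667.904ms (6/7)
7. 4007.421ms @ 36/7 + 333.952ms (3/7)
8. 4341.373ms @ 39/7 + 333.952ms (3/7)

note 8 onset = 39/7b = 4341.373ms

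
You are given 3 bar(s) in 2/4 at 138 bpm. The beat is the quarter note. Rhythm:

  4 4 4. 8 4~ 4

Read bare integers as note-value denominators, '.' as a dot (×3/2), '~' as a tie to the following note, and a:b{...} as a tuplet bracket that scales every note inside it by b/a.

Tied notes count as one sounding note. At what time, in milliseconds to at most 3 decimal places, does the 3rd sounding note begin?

1. 0.0ms @ 0 + 434.783ms (1)
2. 434.783ms @ 1 + 434.783ms (1)
3. 869.565ms @ 2 + 652.174ms (3/2)
4. 1521.739ms @ 7/2 + 217.391ms (1/2)
5. 1739.13ms @ 4 + 869.565ms (2)

note 3 onset = 2b = 869.565ms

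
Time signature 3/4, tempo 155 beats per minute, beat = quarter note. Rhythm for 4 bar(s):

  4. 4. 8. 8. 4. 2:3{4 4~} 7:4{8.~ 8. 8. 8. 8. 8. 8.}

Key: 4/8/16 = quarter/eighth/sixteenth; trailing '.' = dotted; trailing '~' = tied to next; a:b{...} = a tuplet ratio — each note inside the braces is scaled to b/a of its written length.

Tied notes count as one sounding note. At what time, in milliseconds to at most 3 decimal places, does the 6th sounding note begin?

note 6 onset = 6b = 2322.581ms

1. 0.0ms @ 0 + 580.645ms (3/2)
2. 580.645ms @ 3/2 + 580.645ms (3/2)
3. 1161.29ms @ 3 + 290.323ms (3/4)
4. 1451.613ms @ 15/4 + 290.323ms (3/4)
5. 1741.935ms @ 9/2 + 580.645ms (3/2)
6. 2322.581ms @ 6 + 580.645ms (3/2)
7. 2903.226ms @ 15/2 + 912.442ms (33/14)
8. 3815.668ms @ 69/7 + 165.899ms (3/7)
9. 3981.567ms @ 72/7 + 165.899ms (3/7)
10. 4147.465ms @ 75/7 + 165.899ms (3/7)
11. 4313.364ms @ 78/7 + 165.899ms (3/7)
12. 4479.263ms @ 81/7 + 165.899ms (3/7)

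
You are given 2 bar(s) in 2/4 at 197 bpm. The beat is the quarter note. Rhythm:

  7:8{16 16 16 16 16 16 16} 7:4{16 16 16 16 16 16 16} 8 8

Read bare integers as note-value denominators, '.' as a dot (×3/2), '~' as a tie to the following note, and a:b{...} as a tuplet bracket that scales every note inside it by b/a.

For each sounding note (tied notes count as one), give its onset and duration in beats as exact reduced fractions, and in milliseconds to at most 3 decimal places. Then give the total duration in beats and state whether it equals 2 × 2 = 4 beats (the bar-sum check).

1) 0.0ms=0b +87.02ms=2/7b
2) 87.02ms=2/7b +87.02ms=2/7b
3) 174.039ms=4/7b +87.02ms=2/7b
4) 261.059ms=6/7b +87.02ms=2/7b
5) 348.078ms=8/7b +87.02ms=2/7b
6) 435.098ms=10/7b +87.02ms=2/7b
7) 522.117ms=12/7b +87.02ms=2/7b
8) 609.137ms=2b +43.51ms=1/7b
9) 652.647ms=15/7b +43.51ms=1/7b
10) 696.157ms=16/7b +43.51ms=1/7b
11) 739.666ms=17/7b +43.51ms=1/7b
12) 783.176ms=18/7b +43.51ms=1/7b
13) 826.686ms=19/7b +43.51ms=1/7b
14) 870.196ms=20/7b +43.51ms=1/7b
15) 913.706ms=3b +152.284ms=1/2b
16) 1065.99ms=7/2b +152.284ms=1/2b
Σ=4b of 4 (197bpm 2/4) — PASS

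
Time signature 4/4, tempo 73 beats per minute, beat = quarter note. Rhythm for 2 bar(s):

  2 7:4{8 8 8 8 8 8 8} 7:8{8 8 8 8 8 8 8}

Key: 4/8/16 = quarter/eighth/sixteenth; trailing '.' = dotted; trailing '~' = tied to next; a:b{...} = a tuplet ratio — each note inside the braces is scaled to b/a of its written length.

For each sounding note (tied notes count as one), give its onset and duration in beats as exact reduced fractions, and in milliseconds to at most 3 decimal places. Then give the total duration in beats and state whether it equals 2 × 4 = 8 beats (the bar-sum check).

1) 0.0ms=0b +1643.836ms=2b
2) 1643.836ms=2b +234.834ms=2/7b
3) 1878.669ms=16/7b +234.834ms=2/7b
4) 2113.503ms=18/7b +234.834ms=2/7b
5) 2348.337ms=20/7b +234.834ms=2/7b
6) 2583.17ms=22/7b +234.834ms=2/7b
7) 2818.004ms=24/7b +234.834ms=2/7b
8) 3052.838ms=26/7b +234.834ms=2/7b
9) 3287.671ms=4b +469.667ms=4/7b
10) 3757.339ms=32/7b +469.667ms=4/7b
11) 4227.006ms=36/7b +469.667ms=4/7b
12) 4696.673ms=40/7b +469.667ms=4/7b
13) 5166.341ms=44/7b +469.667ms=4/7b
14) 5636.008ms=48/7b +469.667ms=4/7b
15) 6105.675ms=52/7b +469.667ms=4/7b
Σ=8b of 8 (73bpm 4/4) — PASS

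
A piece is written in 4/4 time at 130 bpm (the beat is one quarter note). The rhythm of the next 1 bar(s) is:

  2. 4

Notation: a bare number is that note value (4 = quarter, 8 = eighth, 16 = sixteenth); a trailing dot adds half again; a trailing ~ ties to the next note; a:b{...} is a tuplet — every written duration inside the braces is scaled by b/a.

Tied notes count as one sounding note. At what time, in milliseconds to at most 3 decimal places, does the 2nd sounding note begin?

1. 0.0ms @ 0 + 1384.615ms (3)
2. 1384.615ms @ 3 + 461.538ms (1)

note 2 onset = 3b = 1384.615ms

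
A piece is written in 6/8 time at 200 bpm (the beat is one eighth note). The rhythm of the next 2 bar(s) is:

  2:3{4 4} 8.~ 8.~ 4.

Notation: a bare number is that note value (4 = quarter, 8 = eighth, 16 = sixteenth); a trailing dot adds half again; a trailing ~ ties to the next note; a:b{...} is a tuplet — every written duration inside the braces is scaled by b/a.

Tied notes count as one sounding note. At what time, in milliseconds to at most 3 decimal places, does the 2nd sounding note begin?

1. 0.0ms @ 0 + 900.0ms (3)
2. 900.0ms @ 3 + 900.0ms (3)
3. 1800.0ms @ 6 + 1800.0ms (6)

note 2 onset = 3b = 900.0ms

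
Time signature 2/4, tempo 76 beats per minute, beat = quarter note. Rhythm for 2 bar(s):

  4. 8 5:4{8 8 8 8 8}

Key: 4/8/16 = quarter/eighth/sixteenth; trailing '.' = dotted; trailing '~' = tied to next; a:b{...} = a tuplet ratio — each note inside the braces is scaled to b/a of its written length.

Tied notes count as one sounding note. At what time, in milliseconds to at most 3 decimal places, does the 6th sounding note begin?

1. 0.0ms @ 0 + 1184.211ms (3/2)
2. 1184.211ms @ 3/2 + 394.737ms (1/2)
3. 1578.947ms @ 2 + 315.789ms (2/5)
4. 1894.737ms @ 12/5 + 315.789ms (2/5)
5. 2210.526ms @ 14/5 + 315.789ms (2/5)
6. 2526.316ms @ 16/5 + 315.789ms (2/5)
7. 2842.105ms @ 18/5 + 315.789ms (2/5)

note 6 onset = 16/5b = 2526.316ms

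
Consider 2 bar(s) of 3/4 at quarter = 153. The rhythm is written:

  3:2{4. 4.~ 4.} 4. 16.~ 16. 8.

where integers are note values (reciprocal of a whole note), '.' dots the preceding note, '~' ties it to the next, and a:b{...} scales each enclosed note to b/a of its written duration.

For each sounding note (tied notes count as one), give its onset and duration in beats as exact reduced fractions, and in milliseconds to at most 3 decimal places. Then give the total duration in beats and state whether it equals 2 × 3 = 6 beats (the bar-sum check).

1) 0.0ms=0b +392.157ms=1b
2) 392.157ms=1b +784.314ms=2b
3) 1176.471ms=3b +588.235ms=3/2b
4) 1764.706ms=9/2b +294.118ms=3/4b
5) 2058.824ms=21/4b +294.118ms=3/4b
Σ=6b of 6 (153bpm 3/4) — PASS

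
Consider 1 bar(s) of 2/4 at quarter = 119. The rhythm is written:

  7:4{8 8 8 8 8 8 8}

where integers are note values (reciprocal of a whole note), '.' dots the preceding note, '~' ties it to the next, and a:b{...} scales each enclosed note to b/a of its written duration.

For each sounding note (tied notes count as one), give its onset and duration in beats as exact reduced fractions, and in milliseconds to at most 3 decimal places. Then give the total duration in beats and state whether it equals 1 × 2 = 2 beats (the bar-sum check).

1) 0.0ms=0b +144.058ms=2/7b
2) 144.058ms=2/7b +144.058ms=2/7b
3) 288.115ms=4/7b +144.058ms=2/7b
4) 432.173ms=6/7b +144.058ms=2/7b
5) 576.23ms=8/7b +144.058ms=2/7b
6) 720.288ms=10/7b +144.058ms=2/7b
7) 864.346ms=12/7b +144.058ms=2/7b
Σ=2b of 2 (119bpm 2/4) — PASS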